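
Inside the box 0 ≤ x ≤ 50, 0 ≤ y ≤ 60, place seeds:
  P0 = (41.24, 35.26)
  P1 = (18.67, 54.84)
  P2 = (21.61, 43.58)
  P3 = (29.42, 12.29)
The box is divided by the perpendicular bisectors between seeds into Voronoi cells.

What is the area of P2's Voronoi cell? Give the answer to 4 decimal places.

1. box [0,50]×[0,60]: [(0, 0) (50, 0) (50, 60) (0, 60)]
2. ⊥bis P2·P0 via (31.425,39.42): [(0, 0) (14.7172, 0) (40.1476, 60) (0, 60)]  |A|=1645.945
3. ⊥bis P2·P1 via (20.14,49.21): [(0, 43.9514) (0, 0) (14.7172, 0) (37.495, 53.7414)]  |A|=1219.4405
4. ⊥bis P2·P3 via (25.515,27.935): [(0, 43.9514) (0, 21.5664) (26.6805, 28.2259) (37.495, 53.7414)]  |A|=724.036
5. canonical 4-gon: [(0, 43.9514) (0, 21.5664) (26.6805, 28.2259) (37.495, 53.7414)]
6. shoelace: 724.036

Area of P2's cell: 724.0360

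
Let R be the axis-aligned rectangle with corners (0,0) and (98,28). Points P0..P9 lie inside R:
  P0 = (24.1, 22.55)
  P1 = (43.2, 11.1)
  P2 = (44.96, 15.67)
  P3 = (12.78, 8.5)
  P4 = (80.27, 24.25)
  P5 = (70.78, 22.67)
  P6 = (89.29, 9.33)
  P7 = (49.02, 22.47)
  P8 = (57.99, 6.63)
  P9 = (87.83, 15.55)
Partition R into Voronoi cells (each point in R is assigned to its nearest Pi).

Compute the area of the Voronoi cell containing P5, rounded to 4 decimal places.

1. box [0,98]×[0,28]: [(0, 0) (98, 0) (98, 28) (0, 28)]
2. ⊥bis P5·P0 via (47.44,22.61): [(47.4981, 0) (98, 0) (98, 28) (47.4261, 28)]  |A|=1415.0603
3. ⊥bis P5·P1 via (56.99,16.885): [(64.0734, 0) (98, 0) (98, 28) (52.3272, 28)]  |A|=1114.3922
4. ⊥bis P5·P2 via (57.87,19.17): [(61.2289, 6.7806) (64.0734, 0) (98, 0) (98, 28) (55.4761, 28)]  |A|=1080.983
5. ⊥bis P5·P3 via (41.78,15.585): [(61.2289, 6.7806) (64.0734, 0) (98, 0) (98, 28) (55.4761, 28)]  |A|=1080.983
6. ⊥bis P5·P4 via (75.525,23.46): [(61.2289, 6.7806) (64.0734, 0) (79.4309, 0) (74.7691, 28) (55.4761, 28)]  |A|=495.7831
7. ⊥bis P5·P6 via (80.035,16): [(61.2289, 6.7806) (64.0734, 0) (68.5039, 0) (77.3803, 12.3165) (74.7691, 28) (55.4761, 28)]  |A|=428.4925
8. ⊥bis P5·P7 via (59.9,22.57): [(60.0036, 11.3001) (61.2289, 6.7806) (64.0734, 0) (68.5039, 0) (77.3803, 12.3165) (74.7691, 28) (59.8501, 28)]  |A|=391.9701
9. ⊥bis P5·P8 via (64.385,14.65): [(59.9402, 18.1942) (73.7057, 7.2178) (77.3803, 12.3165) (74.7691, 28) (59.8501, 28)]  |A|=257.4934
10. ⊥bis P5·P9 via (79.305,19.11): [(59.9402, 18.1942) (73.7057, 7.2178) (75.2112, 9.3067) (77.1203, 13.8783) (74.7691, 28) (59.8501, 28)]  |A|=255.4081
11. canonical 6-gon: [(59.9402, 18.1942) (73.7057, 7.2178) (75.2112, 9.3067) (77.1203, 13.8783) (74.7691, 28) (59.8501, 28)]
12. shoelace: 255.4081

Area of P5's cell: 255.4081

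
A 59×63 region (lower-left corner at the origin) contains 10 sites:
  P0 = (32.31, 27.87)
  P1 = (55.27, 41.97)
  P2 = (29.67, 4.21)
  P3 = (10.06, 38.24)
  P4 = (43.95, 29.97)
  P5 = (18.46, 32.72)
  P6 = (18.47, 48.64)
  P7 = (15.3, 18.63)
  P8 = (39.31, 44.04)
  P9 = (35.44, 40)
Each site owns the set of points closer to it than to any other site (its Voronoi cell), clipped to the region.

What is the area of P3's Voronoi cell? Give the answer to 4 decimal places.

1. box [0,59]×[0,63]: [(0, 0) (59, 0) (59, 63) (0, 63)]
2. ⊥bis P3·P0 via (21.185,33.055): [(0, 0) (5.7791, 0) (35.1414, 63) (0, 63)]  |A|=1288.9967
3. ⊥bis P3·P1 via (32.665,40.105): [(0, 0) (5.7791, 0) (31.4326, 55.0424) (30.7761, 63) (0, 63)]  |A|=1271.628
4. ⊥bis P3·P2 via (19.865,21.225): [(0, 9.7777) (14.1316, 17.9211) (31.4326, 55.0424) (30.7761, 63) (0, 63)]  |A|=1150.7568
5. ⊥bis P3·P4 via (27.005,34.105): [(0, 9.7777) (14.1316, 17.9211) (31.4326, 55.0424) (30.7761, 63) (0, 63)]  |A|=1150.7568
6. ⊥bis P3·P5 via (14.26,35.48): [(0, 13.78) (30.951, 60.8794) (30.7761, 63) (0, 63)]  |A|=794.3368
7. ⊥bis P3·P6 via (14.265,43.44): [(0, 54.9754) (0, 13.78) (17.6775, 40.6805)]  |A|=364.1156
8. ⊥bis P3·P7 via (12.68,28.435): [(0, 54.9754) (0, 25.0468) (8.9809, 27.4466) (17.6775, 40.6805)]  |A|=313.5228
9. ⊥bis P3·P8 via (24.685,41.14): [(0, 54.9754) (0, 25.0468) (8.9809, 27.4466) (17.6775, 40.6805)]  |A|=313.5228
10. ⊥bis P3·P9 via (22.75,39.12): [(0, 54.9754) (0, 25.0468) (8.9809, 27.4466) (17.6775, 40.6805)]  |A|=313.5228
11. canonical 4-gon: [(0, 54.9754) (0, 25.0468) (8.9809, 27.4466) (17.6775, 40.6805)]
12. shoelace: 313.5228

Area of P3's cell: 313.5228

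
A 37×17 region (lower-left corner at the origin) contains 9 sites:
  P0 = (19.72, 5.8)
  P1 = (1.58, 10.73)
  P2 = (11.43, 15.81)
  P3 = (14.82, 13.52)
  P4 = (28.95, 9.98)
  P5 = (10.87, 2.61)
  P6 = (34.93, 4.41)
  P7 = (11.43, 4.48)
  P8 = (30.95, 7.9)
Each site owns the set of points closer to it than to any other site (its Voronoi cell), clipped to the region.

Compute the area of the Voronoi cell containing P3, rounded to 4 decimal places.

Area of P3's cell: 71.2230

1. box [0,37]×[0,17]: [(0, 0) (37, 0) (37, 17) (0, 17)]
2. ⊥bis P3·P0 via (17.27,9.66): [(0, 0) (2.0506, 0) (28.8342, 17) (0, 17)]  |A|=262.5209
3. ⊥bis P3·P1 via (8.2,12.125): [(9.7282, 4.8731) (28.8342, 17) (7.1727, 17)]  |A|=131.3438
4. ⊥bis P3·P2 via (13.125,14.665): [(8.9631, 8.5039) (9.7282, 4.8731) (28.8342, 17) (14.7023, 17)]  |A|=99.3575
5. ⊥bis P3·P4 via (21.885,11.75): [(8.9631, 8.5039) (9.7282, 4.8731) (22.135, 12.7479) (23.2003, 17) (14.7023, 17)]  |A|=87.3794
6. ⊥bis P3·P5 via (12.845,8.065): [(9.4877, 9.2805) (14.0625, 7.6242) (22.135, 12.7479) (23.2003, 17) (14.7023, 17)]  |A|=76.2474
7. ⊥bis P3·P6 via (24.875,8.965): [(9.4877, 9.2805) (14.0625, 7.6242) (22.135, 12.7479) (23.2003, 17) (14.7023, 17)]  |A|=76.2474
8. ⊥bis P3·P7 via (13.125,9): [(10.0717, 10.145) (15.0769, 8.268) (22.135, 12.7479) (23.2003, 17) (14.7023, 17)]  |A|=71.223
9. ⊥bis P3·P8 via (22.885,10.71): [(10.0717, 10.145) (15.0769, 8.268) (22.135, 12.7479) (23.2003, 17) (14.7023, 17)]  |A|=71.223
10. canonical 5-gon: [(10.0717, 10.145) (15.0769, 8.268) (22.135, 12.7479) (23.2003, 17) (14.7023, 17)]
11. shoelace: 71.223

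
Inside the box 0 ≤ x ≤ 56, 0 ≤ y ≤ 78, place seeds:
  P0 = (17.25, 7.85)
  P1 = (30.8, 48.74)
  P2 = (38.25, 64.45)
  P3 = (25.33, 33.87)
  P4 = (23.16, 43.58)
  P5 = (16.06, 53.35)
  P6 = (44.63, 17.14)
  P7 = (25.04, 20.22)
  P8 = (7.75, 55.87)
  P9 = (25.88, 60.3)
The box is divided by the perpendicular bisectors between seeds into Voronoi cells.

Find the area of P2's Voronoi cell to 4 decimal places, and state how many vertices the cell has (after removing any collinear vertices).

1. box [0,56]×[0,78]: [(0, 0) (56, 0) (56, 78) (0, 78)]
2. ⊥bis P2·P0 via (27.75,36.15): [(0, 46.4459) (56, 25.6686) (56, 78) (0, 78)]  |A|=2348.7943
3. ⊥bis P2·P1 via (34.525,56.595): [(0, 72.9675) (56, 46.4111) (56, 78) (0, 78)]  |A|=1025.3999
4. ⊥bis P2·P3 via (31.79,49.16): [(0, 72.9675) (56, 46.4111) (56, 78) (0, 78)]  |A|=1025.3999
5. ⊥bis P2·P4 via (30.705,54.015): [(0, 76.2162) (13.0561, 66.776) (56, 46.4111) (56, 78) (0, 78)]  |A|=1004.1921
6. ⊥bis P2·P5 via (27.155,58.9): [(26.3746, 60.4601) (56, 46.4111) (56, 78) (17.6007, 78)]  |A|=804.6768
7. ⊥bis P2·P6 via (41.44,40.795): [(26.3746, 60.4601) (56, 46.4111) (56, 78) (17.6007, 78)]  |A|=804.6768
8. ⊥bis P2·P7 via (31.645,42.335): [(26.3746, 60.4601) (56, 46.4111) (56, 78) (17.6007, 78)]  |A|=804.6768
9. ⊥bis P2·P8 via (23,60.16): [(18.4706, 76.2609) (26.3746, 60.4601) (56, 46.4111) (56, 78) (17.9814, 78)]  |A|=804.3458
10. ⊥bis P2·P9 via (32.065,62.375): [(33.9056, 56.8887) (56, 46.4111) (56, 78) (26.823, 78)]  |A|=656.9508
11. canonical 4-gon: [(33.9056, 56.8887) (56, 46.4111) (56, 78) (26.823, 78)]
12. shoelace: 656.9508

Area of P2's cell: 656.9508 (4 vertices)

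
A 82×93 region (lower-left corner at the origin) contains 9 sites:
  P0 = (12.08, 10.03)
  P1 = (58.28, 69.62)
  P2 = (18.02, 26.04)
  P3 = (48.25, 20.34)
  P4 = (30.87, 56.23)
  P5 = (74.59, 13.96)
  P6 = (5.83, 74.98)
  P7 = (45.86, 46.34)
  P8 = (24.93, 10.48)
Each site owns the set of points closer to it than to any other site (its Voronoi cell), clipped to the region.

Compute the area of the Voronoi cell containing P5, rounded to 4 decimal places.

Area of P5's cell: 827.1417

1. box [0,82]×[0,93]: [(0, 0) (82, 0) (82, 93) (0, 93)]
2. ⊥bis P5·P0 via (43.335,11.995): [(44.0891, 0) (82, 0) (82, 93) (38.2422, 93)]  |A|=3797.5924
3. ⊥bis P5·P1 via (66.435,41.79): [(41.9135, 34.6045) (44.0891, 0) (82, 0) (82, 46.351)]  |A|=1584.9671
4. ⊥bis P5·P2 via (46.305,20): [(49.925, 36.9521) (43.6217, 7.4344) (44.0891, 0) (82, 0) (82, 46.351)]  |A|=1474.1264
5. ⊥bis P5·P3 via (61.42,17.15): [(67.4611, 42.0907) (57.266, 0) (82, 0) (82, 46.351)]  |A|=857.483
6. ⊥bis P5·P4 via (52.73,35.095): [(67.4611, 42.0907) (57.266, 0) (82, 0) (82, 46.351)]  |A|=857.483
7. ⊥bis P5·P6 via (40.21,44.47): [(67.4611, 42.0907) (57.266, 0) (82, 0) (82, 46.351)]  |A|=857.483
8. ⊥bis P5·P7 via (60.225,30.15): [(76.7506, 44.8128) (65.7579, 35.0592) (57.266, 0) (82, 0) (82, 46.351)]  |A|=827.1417
9. ⊥bis P5·P8 via (49.76,12.22): [(76.7506, 44.8128) (65.7579, 35.0592) (57.266, 0) (82, 0) (82, 46.351)]  |A|=827.1417
10. canonical 5-gon: [(76.7506, 44.8128) (65.7579, 35.0592) (57.266, 0) (82, 0) (82, 46.351)]
11. shoelace: 827.1417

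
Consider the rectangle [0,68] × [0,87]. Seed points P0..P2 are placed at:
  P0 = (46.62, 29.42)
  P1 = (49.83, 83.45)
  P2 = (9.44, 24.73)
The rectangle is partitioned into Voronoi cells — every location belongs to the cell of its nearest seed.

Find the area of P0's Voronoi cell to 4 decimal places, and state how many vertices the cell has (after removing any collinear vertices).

Area of P0's cell: 2269.3181 (4 vertices)

1. box [0,68]×[0,87]: [(0, 0) (68, 0) (68, 87) (0, 87)]
2. ⊥bis P0·P1 via (48.225,56.435): [(0, 59.3001) (0, 0) (68, 0) (68, 55.2601)]  |A|=3895.0487
3. ⊥bis P0·P2 via (28.03,27.075): [(24.146, 57.8656) (31.4453, 0) (68, 0) (68, 55.2601)]  |A|=2269.3181
4. canonical 4-gon: [(24.146, 57.8656) (31.4453, 0) (68, 0) (68, 55.2601)]
5. shoelace: 2269.3181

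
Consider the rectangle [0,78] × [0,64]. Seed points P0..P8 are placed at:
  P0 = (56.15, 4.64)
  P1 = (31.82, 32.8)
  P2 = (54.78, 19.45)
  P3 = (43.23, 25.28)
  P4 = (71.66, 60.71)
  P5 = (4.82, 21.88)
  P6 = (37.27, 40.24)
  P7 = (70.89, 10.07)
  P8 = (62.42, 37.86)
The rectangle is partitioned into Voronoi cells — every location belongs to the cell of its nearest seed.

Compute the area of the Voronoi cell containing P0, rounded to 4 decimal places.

Area of P0's cell: 340.3335

1. box [0,78]×[0,64]: [(0, 0) (78, 0) (78, 64) (0, 64)]
2. ⊥bis P0·P1 via (43.985,18.72): [(22.3181, 0) (78, 0) (78, 48.1087)]  |A|=1339.3906
3. ⊥bis P0·P2 via (55.465,12.045): [(33.9564, 10.0553) (22.3181, 0) (78, 0) (78, 14.1296)]  |A|=591.1097
4. ⊥bis P0·P3 via (49.69,14.96): [(43.2243, 10.9127) (25.7911, 0) (78, 0) (78, 14.1296)]  |A|=530.553
5. ⊥bis P0·P4 via (63.905,32.675): [(43.2243, 10.9127) (25.7911, 0) (78, 0) (78, 14.1296)]  |A|=530.553
6. ⊥bis P0·P5 via (30.485,13.26): [(43.2243, 10.9127) (26.0954, 0.1905) (26.0314, 0) (78, 0) (78, 14.1296)]  |A|=530.5301
7. ⊥bis P0·P6 via (46.71,22.44): [(43.2243, 10.9127) (26.0954, 0.1905) (26.0314, 0) (78, 0) (78, 14.1296)]  |A|=530.5301
8. ⊥bis P0·P7 via (63.52,7.355): [(61.5838, 12.611) (43.2243, 10.9127) (26.0954, 0.1905) (26.0314, 0) (66.2295, 0)]  |A|=340.3335
9. ⊥bis P0·P8 via (59.285,21.25): [(61.5838, 12.611) (43.2243, 10.9127) (26.0954, 0.1905) (26.0314, 0) (66.2295, 0)]  |A|=340.3335
10. canonical 5-gon: [(61.5838, 12.611) (43.2243, 10.9127) (26.0954, 0.1905) (26.0314, 0) (66.2295, 0)]
11. shoelace: 340.3335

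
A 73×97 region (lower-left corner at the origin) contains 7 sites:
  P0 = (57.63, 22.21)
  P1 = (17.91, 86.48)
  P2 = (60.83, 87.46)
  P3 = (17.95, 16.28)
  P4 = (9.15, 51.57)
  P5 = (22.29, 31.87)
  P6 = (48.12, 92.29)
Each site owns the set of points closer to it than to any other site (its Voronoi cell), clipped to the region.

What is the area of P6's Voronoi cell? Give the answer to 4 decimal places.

Area of P6's cell: 554.4516

1. box [0,73]×[0,97]: [(0, 0) (73, 0) (73, 97) (0, 97)]
2. ⊥bis P6·P0 via (52.875,57.25): [(0, 50.0748) (73, 59.981) (73, 97) (0, 97)]  |A|=3063.9648
3. ⊥bis P6·P1 via (33.015,89.385): [(39.5432, 55.4408) (73, 59.981) (73, 97) (31.5505, 97)]  |A|=1480.573
4. ⊥bis P6·P2 via (54.475,89.875): [(39.5432, 55.4408) (41.4899, 55.705) (57.1826, 97) (31.5505, 97)]  |A|=570.7469
5. ⊥bis P6·P3 via (33.035,54.285): [(39.5432, 55.4408) (41.4899, 55.705) (57.1826, 97) (31.5505, 97)]  |A|=570.7469
6. ⊥bis P6·P4 via (28.635,71.93): [(38.1172, 62.8553) (42.583, 58.5815) (57.1826, 97) (31.5505, 97)]  |A|=554.5829
7. ⊥bis P6·P5 via (35.205,62.08): [(38.1172, 62.8553) (41.9326, 59.2039) (42.6956, 58.8777) (57.1826, 97) (31.5505, 97)]  |A|=554.4516
8. canonical 5-gon: [(38.1172, 62.8553) (41.9326, 59.2039) (42.6956, 58.8777) (57.1826, 97) (31.5505, 97)]
9. shoelace: 554.4516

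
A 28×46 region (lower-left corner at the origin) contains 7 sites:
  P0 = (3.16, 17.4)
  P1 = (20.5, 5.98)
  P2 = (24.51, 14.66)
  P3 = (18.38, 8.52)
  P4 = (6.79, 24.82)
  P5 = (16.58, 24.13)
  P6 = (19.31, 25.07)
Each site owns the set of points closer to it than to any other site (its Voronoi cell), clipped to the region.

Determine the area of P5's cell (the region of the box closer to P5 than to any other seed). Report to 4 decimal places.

1. box [0,28]×[0,46]: [(0, 0) (28, 0) (28, 46) (0, 46)]
2. ⊥bis P5·P0 via (9.87,20.765): [(0, 40.4463) (20.2834, 0) (28, 0) (28, 46) (0, 46)]  |A|=877.8044
3. ⊥bis P5·P1 via (18.54,15.055): [(0, 40.4463) (13.301, 13.9235) (28, 17.0982) (28, 46) (0, 46)]  |A|=698.4205
4. ⊥bis P5·P2 via (20.545,19.395): [(0, 40.4463) (13.301, 13.9235) (14.2577, 14.1301) (28, 25.6377) (28, 46) (0, 46)]  |A|=639.7441
5. ⊥bis P5·P3 via (17.48,16.325): [(0, 40.4463) (12.3909, 15.7382) (16.7828, 16.2446) (28, 25.6377) (28, 46) (0, 46)]  |A|=634.7781
6. ⊥bis P5·P4 via (11.685,24.475): [(11.2321, 18.0489) (12.3909, 15.7382) (16.7828, 16.2446) (28, 25.6377) (28, 46) (13.2021, 46)]  |A|=419.0822
7. ⊥bis P5·P6 via (17.945,24.6): [(12.756, 39.6703) (11.2321, 18.0489) (12.3909, 15.7382) (16.7828, 16.2446) (19.918, 18.8699)]  |A|=108.7573
8. canonical 5-gon: [(12.756, 39.6703) (11.2321, 18.0489) (12.3909, 15.7382) (16.7828, 16.2446) (19.918, 18.8699)]
9. shoelace: 108.7573

Area of P5's cell: 108.7573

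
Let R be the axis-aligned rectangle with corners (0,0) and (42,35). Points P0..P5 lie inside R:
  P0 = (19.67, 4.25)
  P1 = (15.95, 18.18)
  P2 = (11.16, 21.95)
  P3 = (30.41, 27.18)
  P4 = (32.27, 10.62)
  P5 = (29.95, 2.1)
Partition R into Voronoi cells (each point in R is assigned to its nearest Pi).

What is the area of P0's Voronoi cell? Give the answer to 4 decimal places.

1. box [0,42]×[0,35]: [(0, 0) (42, 0) (42, 35) (0, 35)]
2. ⊥bis P0·P1 via (17.81,11.215): [(0, 6.4588) (0, 0) (42, 0) (42, 17.6749)]  |A|=506.8093
3. ⊥bis P0·P2 via (15.415,13.1): [(3.6036, 7.4212) (0, 5.6886) (0, 0) (42, 0) (42, 17.6749)]  |A|=505.4215
4. ⊥bis P0·P3 via (25.04,15.715): [(28.5335, 14.0787) (3.6036, 7.4212) (0, 5.6886) (0, 0) (42, 0) (42, 7.7712)]  |A|=438.7375
5. ⊥bis P0·P4 via (25.97,7.435): [(23.3157, 12.6853) (3.6036, 7.4212) (0, 5.6886) (0, 0) (29.7288, 0)]  |A|=262.4677
6. ⊥bis P0·P5 via (24.81,3.175): [(25.7797, 7.8114) (23.3157, 12.6853) (3.6036, 7.4212) (0, 5.6886) (0, 0) (24.146, 0)]  |A|=240.6627
7. canonical 6-gon: [(25.7797, 7.8114) (23.3157, 12.6853) (3.6036, 7.4212) (0, 5.6886) (0, 0) (24.146, 0)]
8. shoelace: 240.6627

Area of P0's cell: 240.6627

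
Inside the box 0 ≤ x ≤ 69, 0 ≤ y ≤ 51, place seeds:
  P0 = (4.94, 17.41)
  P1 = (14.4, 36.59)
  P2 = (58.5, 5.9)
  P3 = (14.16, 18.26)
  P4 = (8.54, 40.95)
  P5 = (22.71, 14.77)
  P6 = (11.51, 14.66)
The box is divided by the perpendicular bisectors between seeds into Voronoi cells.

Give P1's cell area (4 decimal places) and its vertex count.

1. box [0,69]×[0,51]: [(0, 0) (69, 0) (69, 51) (0, 51)]
2. ⊥bis P1·P0 via (9.67,27): [(0, 31.7695) (64.4121, 0) (69, 0) (69, 51) (0, 51)]  |A|=2495.8317
3. ⊥bis P1·P2 via (36.45,21.245): [(0, 31.7695) (32.5884, 15.6961) (57.1571, 51) (0, 51)]  |A|=1322.2794
4. ⊥bis P1·P3 via (14.28,27.425): [(0, 31.7695) (8.6591, 27.4986) (40.5118, 27.0815) (57.1571, 51) (0, 51)]  |A|=1139.2993
5. ⊥bis P1·P4 via (11.47,38.77): [(4.5805, 29.5103) (8.6591, 27.4986) (40.5118, 27.0815) (57.1571, 51) (20.5695, 51)]  |A|=874.2404
6. ⊥bis P1·P5 via (18.555,25.68): [(4.5805, 29.5103) (8.6591, 27.4986) (22.8426, 27.3129) (47.1025, 36.5521) (57.1571, 51) (20.5695, 51)]  |A|=789.8092
7. ⊥bis P1·P6 via (12.955,25.625): [(4.5805, 29.5103) (8.6591, 27.4986) (22.8426, 27.3129) (47.1025, 36.5521) (57.1571, 51) (20.5695, 51)]  |A|=789.8092
8. canonical 6-gon: [(4.5805, 29.5103) (8.6591, 27.4986) (22.8426, 27.3129) (47.1025, 36.5521) (57.1571, 51) (20.5695, 51)]
9. shoelace: 789.8092

Area of P1's cell: 789.8092 (6 vertices)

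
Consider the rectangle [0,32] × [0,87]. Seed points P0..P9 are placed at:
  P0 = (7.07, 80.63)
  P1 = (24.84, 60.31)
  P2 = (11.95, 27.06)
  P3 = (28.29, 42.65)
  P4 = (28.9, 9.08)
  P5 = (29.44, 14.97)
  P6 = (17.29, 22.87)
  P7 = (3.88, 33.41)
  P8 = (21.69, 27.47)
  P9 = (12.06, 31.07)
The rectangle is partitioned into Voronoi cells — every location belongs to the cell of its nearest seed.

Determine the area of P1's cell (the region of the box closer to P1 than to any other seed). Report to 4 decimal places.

1. box [0,32]×[0,87]: [(0, 0) (32, 0) (32, 87) (0, 87)]
2. ⊥bis P1·P0 via (15.955,70.47): [(0, 56.5172) (0, 0) (32, 0) (32, 84.5015)]  |A|=2256.2993
3. ⊥bis P1·P2 via (18.395,43.685): [(0, 56.5172) (0, 50.8162) (32, 38.4108) (32, 84.5015)]  |A|=828.6683
4. ⊥bis P1·P3 via (26.565,51.48): [(0, 56.5172) (0, 50.8162) (7.7627, 47.8068) (32, 52.5418) (32, 84.5015)]  |A|=657.4193
5. ⊥bis P1·P4 via (26.87,34.695): [(0, 56.5172) (0, 50.8162) (7.7627, 47.8068) (32, 52.5418) (32, 84.5015)]  |A|=657.4193
6. ⊥bis P1·P5 via (27.14,37.64): [(0, 56.5172) (0, 50.8162) (7.7627, 47.8068) (32, 52.5418) (32, 84.5015)]  |A|=657.4193
7. ⊥bis P1·P6 via (21.065,41.59): [(0, 56.5172) (0, 50.8162) (7.7627, 47.8068) (32, 52.5418) (32, 84.5015)]  |A|=657.4193
8. ⊥bis P1·P7 via (14.36,46.86): [(0.9263, 57.3273) (12.0659, 48.6475) (32, 52.5418) (32, 84.5015)]  |A|=604.7552
9. ⊥bis P1·P8 via (23.265,43.89): [(0.9263, 57.3273) (12.0659, 48.6475) (32, 52.5418) (32, 84.5015)]  |A|=604.7552
10. ⊥bis P1·P9 via (18.45,45.69): [(0.9263, 57.3273) (12.0659, 48.6475) (32, 52.5418) (32, 84.5015)]  |A|=604.7552
11. canonical 4-gon: [(0.9263, 57.3273) (12.0659, 48.6475) (32, 52.5418) (32, 84.5015)]
12. shoelace: 604.7552

Area of P1's cell: 604.7552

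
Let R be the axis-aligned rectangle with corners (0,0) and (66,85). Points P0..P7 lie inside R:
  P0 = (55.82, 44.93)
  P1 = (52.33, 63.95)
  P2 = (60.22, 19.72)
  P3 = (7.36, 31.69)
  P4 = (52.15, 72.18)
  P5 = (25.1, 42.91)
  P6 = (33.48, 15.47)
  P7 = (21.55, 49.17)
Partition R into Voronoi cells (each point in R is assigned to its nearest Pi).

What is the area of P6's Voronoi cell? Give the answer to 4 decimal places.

Area of P6's cell: 972.7289

1. box [0,66]×[0,85]: [(0, 0) (66, 0) (66, 85) (0, 85)]
2. ⊥bis P6·P0 via (44.65,30.2): [(0, 64.0588) (0, 0) (66, 0) (66, 14.0099)]  |A|=2576.2695
3. ⊥bis P6·P1 via (42.905,39.71): [(20.7485, 48.3249) (0, 56.3923) (0, 0) (66, 0) (66, 14.0099)]  |A|=2496.7352
4. ⊥bis P6·P2 via (46.85,17.595): [(44.8735, 30.0305) (20.7485, 48.3249) (0, 56.3923) (0, 0) (49.6465, 0)]  |A|=2103.1932
5. ⊥bis P6·P3 via (20.42,23.58): [(44.8735, 30.0305) (30.9719, 40.5723) (5.7773, 0) (49.6465, 0)]  |A|=1073.5167
6. ⊥bis P6·P4 via (42.815,43.825): [(44.8735, 30.0305) (30.9719, 40.5723) (5.7773, 0) (49.6465, 0)]  |A|=1073.5167
7. ⊥bis P6·P5 via (29.29,29.19): [(44.8735, 30.0305) (41.1896, 32.8241) (22.6432, 27.1601) (5.7773, 0) (49.6465, 0)]  |A|=972.7289
8. ⊥bis P6·P7 via (27.515,32.32): [(44.8735, 30.0305) (41.1896, 32.8241) (22.6432, 27.1601) (5.7773, 0) (49.6465, 0)]  |A|=972.7289
9. canonical 5-gon: [(44.8735, 30.0305) (41.1896, 32.8241) (22.6432, 27.1601) (5.7773, 0) (49.6465, 0)]
10. shoelace: 972.7289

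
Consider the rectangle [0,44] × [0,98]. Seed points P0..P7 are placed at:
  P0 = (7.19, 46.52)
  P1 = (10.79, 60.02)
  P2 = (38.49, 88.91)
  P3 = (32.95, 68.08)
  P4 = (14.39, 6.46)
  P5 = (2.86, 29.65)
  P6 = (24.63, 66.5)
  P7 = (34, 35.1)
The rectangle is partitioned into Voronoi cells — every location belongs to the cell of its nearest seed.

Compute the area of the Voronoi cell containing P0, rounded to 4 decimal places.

Area of P0's cell: 341.5267

1. box [0,44]×[0,98]: [(0, 0) (44, 0) (44, 98) (0, 98)]
2. ⊥bis P0·P1 via (8.99,53.27): [(0, 55.6673) (0, 0) (44, 0) (44, 43.934)]  |A|=2191.2293
3. ⊥bis P0·P2 via (22.84,67.715): [(0, 55.6673) (0, 0) (44, 0) (44, 43.934)]  |A|=2191.2293
4. ⊥bis P0·P3 via (20.07,57.3): [(27.5955, 48.3085) (0, 55.6673) (0, 0) (44, 0) (44, 28.7083)]  |A|=2066.3441
5. ⊥bis P0·P4 via (10.79,26.49): [(41.2714, 31.9684) (27.5955, 48.3085) (0, 55.6673) (0, 24.5507)]  |A|=817.2507
6. ⊥bis P0·P5 via (5.025,38.085): [(33.969, 30.656) (41.2714, 31.9684) (27.5955, 48.3085) (0, 55.6673) (0, 39.3748)]  |A|=565.4714
7. ⊥bis P0·P6 via (15.91,56.51): [(33.969, 30.656) (41.2714, 31.9684) (33.8032, 40.8915) (24.2988, 49.1877) (0, 55.6673) (0, 39.3748)]  |A|=555.9743
8. ⊥bis P0·P7 via (20.595,40.81): [(18.0141, 34.7511) (24.1773, 49.22) (0, 55.6673) (0, 39.3748)]  |A|=341.5267
9. canonical 4-gon: [(18.0141, 34.7511) (24.1773, 49.22) (0, 55.6673) (0, 39.3748)]
10. shoelace: 341.5267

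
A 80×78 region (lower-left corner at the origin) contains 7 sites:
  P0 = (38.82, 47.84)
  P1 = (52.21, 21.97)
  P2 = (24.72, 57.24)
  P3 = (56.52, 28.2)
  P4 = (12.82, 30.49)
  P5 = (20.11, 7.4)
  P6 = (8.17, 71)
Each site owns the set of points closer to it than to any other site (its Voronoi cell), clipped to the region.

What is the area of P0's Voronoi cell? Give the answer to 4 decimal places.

1. box [0,80]×[0,78]: [(0, 0) (80, 0) (80, 78) (0, 78)]
2. ⊥bis P0·P1 via (45.515,34.905): [(0, 11.347) (80, 52.754) (80, 78) (0, 78)]  |A|=3675.9598
3. ⊥bis P0·P2 via (31.77,52.54): [(6.5777, 14.7515) (80, 52.754) (80, 78) (48.7433, 78)]  |A|=1915.2778
4. ⊥bis P0·P3 via (47.67,38.02): [(6.5777, 14.7515) (42.4577, 33.3226) (80, 67.1565) (80, 78) (48.7433, 78)]  |A|=1644.9269
5. ⊥bis P0·P4 via (25.82,39.165): [(24.336, 41.3889) (32.9891, 28.4217) (42.4577, 33.3226) (80, 67.1565) (80, 78) (48.7433, 78)]  |A|=1414.541
6. ⊥bis P0·P5 via (29.465,27.62): [(24.336, 41.3889) (32.9891, 28.4217) (42.4577, 33.3226) (80, 67.1565) (80, 78) (48.7433, 78)]  |A|=1414.541
7. ⊥bis P0·P6 via (23.495,59.42): [(24.336, 41.3889) (32.9891, 28.4217) (42.4577, 33.3226) (80, 67.1565) (80, 78) (48.7433, 78)]  |A|=1414.541
8. canonical 6-gon: [(24.336, 41.3889) (32.9891, 28.4217) (42.4577, 33.3226) (80, 67.1565) (80, 78) (48.7433, 78)]
9. shoelace: 1414.541

Area of P0's cell: 1414.5410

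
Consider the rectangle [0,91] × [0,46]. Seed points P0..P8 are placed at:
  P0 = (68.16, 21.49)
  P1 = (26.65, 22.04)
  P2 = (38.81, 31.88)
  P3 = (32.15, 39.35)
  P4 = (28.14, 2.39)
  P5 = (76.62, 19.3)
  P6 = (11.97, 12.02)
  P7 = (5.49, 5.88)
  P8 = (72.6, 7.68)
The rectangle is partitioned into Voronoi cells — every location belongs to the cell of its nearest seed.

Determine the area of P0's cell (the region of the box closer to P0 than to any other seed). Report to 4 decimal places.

1. box [0,91]×[0,46]: [(0, 0) (91, 0) (91, 46) (0, 46)]
2. ⊥bis P0·P1 via (47.405,21.765): [(47.1166, 0) (91, 0) (91, 46) (47.7261, 46)]  |A|=2004.6173
3. ⊥bis P0·P2 via (53.485,26.685): [(47.2363, 9.0335) (47.1166, 0) (91, 0) (91, 46) (60.3226, 46)]  |A|=1771.7937
4. ⊥bis P0·P3 via (50.155,30.42): [(47.2363, 9.0335) (47.1166, 0) (91, 0) (91, 46) (60.3226, 46)]  |A|=1771.7937
5. ⊥bis P0·P4 via (48.15,11.94): [(48.2162, 11.8014) (53.8485, 0) (91, 0) (91, 46) (60.3226, 46)]  |A|=1727.8108
6. ⊥bis P0·P5 via (72.39,20.395): [(48.2162, 11.8014) (53.8485, 0) (67.1104, 0) (79.0182, 46) (60.3226, 46)]  |A|=902.7706
7. ⊥bis P0·P6 via (40.065,16.755): [(48.2162, 11.8014) (53.8485, 0) (67.1104, 0) (79.0182, 46) (60.3226, 46)]  |A|=902.7706
8. ⊥bis P0·P7 via (36.825,13.685): [(48.2162, 11.8014) (53.8485, 0) (67.1104, 0) (79.0182, 46) (60.3226, 46)]  |A|=902.7706
9. ⊥bis P0·P8 via (70.38,14.585): [(48.2162, 11.8014) (50.0128, 8.0368) (70.9319, 14.7624) (79.0182, 46) (60.3226, 46)]  |A|=707.921
10. canonical 5-gon: [(48.2162, 11.8014) (50.0128, 8.0368) (70.9319, 14.7624) (79.0182, 46) (60.3226, 46)]
11. shoelace: 707.921

Area of P0's cell: 707.9210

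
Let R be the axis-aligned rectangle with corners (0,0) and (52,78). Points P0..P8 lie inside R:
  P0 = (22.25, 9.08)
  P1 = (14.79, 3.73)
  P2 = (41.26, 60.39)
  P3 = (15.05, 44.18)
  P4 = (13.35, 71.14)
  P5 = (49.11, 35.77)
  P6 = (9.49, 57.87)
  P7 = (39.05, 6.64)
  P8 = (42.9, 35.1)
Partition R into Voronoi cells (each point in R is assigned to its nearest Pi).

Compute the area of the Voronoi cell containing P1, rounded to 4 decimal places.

Area of P1's cell: 348.3684

1. box [0,52]×[0,78]: [(0, 0) (52, 0) (52, 78) (0, 78)]
2. ⊥bis P1·P0 via (18.52,6.405): [(0, 32.2291) (0, 0) (23.1134, 0)]  |A|=372.4626
3. ⊥bis P1·P2 via (28.025,32.06): [(0, 32.2291) (0, 0) (23.1134, 0)]  |A|=372.4626
4. ⊥bis P1·P3 via (14.92,23.955): [(5.8923, 24.013) (0, 24.0509) (0, 0) (23.1134, 0)]  |A|=348.3684
5. ⊥bis P1·P4 via (14.07,37.435): [(5.8923, 24.013) (0, 24.0509) (0, 0) (23.1134, 0)]  |A|=348.3684
6. ⊥bis P1·P5 via (31.95,19.75): [(5.8923, 24.013) (0, 24.0509) (0, 0) (23.1134, 0)]  |A|=348.3684
7. ⊥bis P1·P6 via (12.14,30.8): [(5.8923, 24.013) (0, 24.0509) (0, 0) (23.1134, 0)]  |A|=348.3684
8. ⊥bis P1·P7 via (26.92,5.185): [(5.8923, 24.013) (0, 24.0509) (0, 0) (23.1134, 0)]  |A|=348.3684
9. ⊥bis P1·P8 via (28.845,19.415): [(5.8923, 24.013) (0, 24.0509) (0, 0) (23.1134, 0)]  |A|=348.3684
10. canonical 4-gon: [(5.8923, 24.013) (0, 24.0509) (0, 0) (23.1134, 0)]
11. shoelace: 348.3684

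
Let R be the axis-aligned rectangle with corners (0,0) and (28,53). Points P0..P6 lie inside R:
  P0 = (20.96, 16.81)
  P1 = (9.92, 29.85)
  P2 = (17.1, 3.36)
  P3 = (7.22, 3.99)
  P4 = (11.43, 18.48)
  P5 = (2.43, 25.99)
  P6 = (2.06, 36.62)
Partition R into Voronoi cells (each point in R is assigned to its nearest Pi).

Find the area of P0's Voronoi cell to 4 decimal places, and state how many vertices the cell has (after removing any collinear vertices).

1. box [0,28]×[0,53]: [(0, 0) (28, 0) (28, 53) (0, 53)]
2. ⊥bis P0·P1 via (15.44,23.33): [(0, 10.2581) (0, 0) (28, 0) (28, 33.9636)]  |A|=619.104
3. ⊥bis P0·P2 via (19.03,10.085): [(4.665, 14.2076) (28, 7.5107) (28, 33.9636)]  |A|=308.6395
4. ⊥bis P0·P3 via (14.09,10.4): [(7.9458, 16.9852) (12.6849, 11.906) (28, 7.5107) (28, 33.9636)]  |A|=293.7261
5. ⊥bis P0·P4 via (16.195,17.645): [(17.4963, 25.0709) (15.0694, 11.2216) (28, 7.5107) (28, 33.9636)]  |A|=232.9695
6. ⊥bis P0·P5 via (11.695,21.4): [(17.4963, 25.0709) (15.0694, 11.2216) (28, 7.5107) (28, 33.9636)]  |A|=232.9695
7. ⊥bis P0·P6 via (11.51,26.715): [(17.4963, 25.0709) (15.0694, 11.2216) (28, 7.5107) (28, 33.9636)]  |A|=232.9695
8. canonical 4-gon: [(17.4963, 25.0709) (15.0694, 11.2216) (28, 7.5107) (28, 33.9636)]
9. shoelace: 232.9695

Area of P0's cell: 232.9695 (4 vertices)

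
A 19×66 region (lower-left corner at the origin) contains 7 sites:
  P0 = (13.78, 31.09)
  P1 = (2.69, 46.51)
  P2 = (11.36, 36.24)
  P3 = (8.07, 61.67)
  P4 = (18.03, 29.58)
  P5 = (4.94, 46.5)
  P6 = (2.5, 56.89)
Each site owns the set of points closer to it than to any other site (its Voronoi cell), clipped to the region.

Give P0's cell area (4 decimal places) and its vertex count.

Area of P0's cell: 342.5727 (4 vertices)

1. box [0,19]×[0,66]: [(0, 0) (19, 0) (19, 66) (0, 66)]
2. ⊥bis P0·P1 via (8.235,38.8): [(0, 32.8774) (0, 0) (19, 0) (19, 46.5421)]  |A|=754.4859
3. ⊥bis P0·P2 via (12.57,33.665): [(0, 27.7583) (0, 0) (19, 0) (19, 36.6865)]  |A|=612.2256
4. ⊥bis P0·P3 via (10.925,46.38): [(0, 27.7583) (0, 0) (19, 0) (19, 36.6865)]  |A|=612.2256
5. ⊥bis P0·P4 via (15.905,30.335): [(17.9936, 36.2136) (0, 27.7583) (0, 0) (5.1272, 0)]  |A|=342.5727
6. ⊥bis P0·P5 via (9.36,38.795): [(17.9936, 36.2136) (0, 27.7583) (0, 0) (5.1272, 0)]  |A|=342.5727
7. ⊥bis P0·P6 via (8.14,43.99): [(17.9936, 36.2136) (0, 27.7583) (0, 0) (5.1272, 0)]  |A|=342.5727
8. canonical 4-gon: [(17.9936, 36.2136) (0, 27.7583) (0, 0) (5.1272, 0)]
9. shoelace: 342.5727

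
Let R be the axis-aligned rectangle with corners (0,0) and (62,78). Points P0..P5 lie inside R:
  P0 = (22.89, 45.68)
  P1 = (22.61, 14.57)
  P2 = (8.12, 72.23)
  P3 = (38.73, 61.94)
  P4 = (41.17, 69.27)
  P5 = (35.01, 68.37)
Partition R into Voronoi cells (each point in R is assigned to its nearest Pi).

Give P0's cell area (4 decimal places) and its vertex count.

Area of P0's cell: 1111.3031 (5 vertices)

1. box [0,62]×[0,78]: [(0, 0) (62, 0) (62, 78) (0, 78)]
2. ⊥bis P0·P1 via (22.75,30.125): [(0, 30.3298) (62, 29.7717) (62, 78) (0, 78)]  |A|=2972.8537
3. ⊥bis P0·P2 via (15.505,58.955): [(0, 50.3294) (0, 30.3298) (62, 29.7717) (62, 78) (49.7396, 78)]  |A|=2284.6924
4. ⊥bis P0·P3 via (30.81,53.81): [(21.8851, 62.5043) (0, 50.3294) (0, 30.3298) (55.4249, 29.8309)]  |A|=1115.9425
5. ⊥bis P0·P4 via (32.03,57.475): [(21.8851, 62.5043) (0, 50.3294) (0, 30.3298) (55.4249, 29.8309)]  |A|=1115.9425
6. ⊥bis P0·P5 via (28.95,57.025): [(25.7614, 58.7282) (20.321, 61.6342) (0, 50.3294) (0, 30.3298) (55.4249, 29.8309)]  |A|=1111.3031
7. canonical 5-gon: [(25.7614, 58.7282) (20.321, 61.6342) (0, 50.3294) (0, 30.3298) (55.4249, 29.8309)]
8. shoelace: 1111.3031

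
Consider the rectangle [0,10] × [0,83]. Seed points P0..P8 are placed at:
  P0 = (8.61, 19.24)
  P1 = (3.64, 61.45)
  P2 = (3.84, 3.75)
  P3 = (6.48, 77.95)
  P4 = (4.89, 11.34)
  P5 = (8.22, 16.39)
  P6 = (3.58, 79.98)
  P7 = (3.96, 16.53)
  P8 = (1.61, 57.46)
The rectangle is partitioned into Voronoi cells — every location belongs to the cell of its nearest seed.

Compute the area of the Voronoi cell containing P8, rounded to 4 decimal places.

1. box [0,10]×[0,83]: [(0, 0) (10, 0) (10, 83) (0, 83)]
2. ⊥bis P8·P0 via (5.11,38.35): [(0, 37.4141) (10, 39.2456) (10, 83) (0, 83)]  |A|=446.7015
3. ⊥bis P8·P1 via (2.625,59.455): [(0, 60.7905) (0, 37.4141) (10, 39.2456) (10, 55.7028)]  |A|=199.1681
4. ⊥bis P8·P2 via (2.725,30.605): [(0, 60.7905) (0, 37.4141) (10, 39.2456) (10, 55.7028)]  |A|=199.1681
5. ⊥bis P8·P3 via (4.045,67.705): [(0, 60.7905) (0, 37.4141) (10, 39.2456) (10, 55.7028)]  |A|=199.1681
6. ⊥bis P8·P4 via (3.25,34.4): [(0, 60.7905) (0, 37.4141) (10, 39.2456) (10, 55.7028)]  |A|=199.1681
7. ⊥bis P8·P5 via (4.915,36.925): [(0, 60.7905) (0, 37.4141) (10, 39.2456) (10, 55.7028)]  |A|=199.1681
8. ⊥bis P8·P6 via (2.595,68.72): [(0, 60.7905) (0, 37.4141) (10, 39.2456) (10, 55.7028)]  |A|=199.1681
9. ⊥bis P8·P7 via (2.785,36.995): [(0, 60.7905) (0, 37.4141) (10, 39.2456) (10, 55.7028)]  |A|=199.1681
10. canonical 4-gon: [(0, 60.7905) (0, 37.4141) (10, 39.2456) (10, 55.7028)]
11. shoelace: 199.1681

Area of P8's cell: 199.1681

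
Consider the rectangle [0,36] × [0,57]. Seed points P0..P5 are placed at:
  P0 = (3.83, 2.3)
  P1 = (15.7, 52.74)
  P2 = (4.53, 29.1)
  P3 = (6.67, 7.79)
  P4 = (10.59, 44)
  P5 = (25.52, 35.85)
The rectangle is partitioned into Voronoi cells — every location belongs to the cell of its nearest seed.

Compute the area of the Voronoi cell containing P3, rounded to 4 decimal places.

1. box [0,36]×[0,57]: [(0, 0) (36, 0) (36, 57) (0, 57)]
2. ⊥bis P3·P0 via (5.25,5.045): [(0, 7.7608) (15.0025, 0) (36, 0) (36, 57) (0, 57)]  |A|=1993.784
3. ⊥bis P3·P1 via (11.185,30.265): [(0, 32.512) (0, 7.7608) (15.0025, 0) (36, 0) (36, 25.2799)]  |A|=982.0377
4. ⊥bis P3·P2 via (5.6,18.445): [(0, 17.8826) (0, 7.7608) (15.0025, 0) (36, 0) (36, 21.4978)]  |A|=650.6325
5. ⊥bis P3·P4 via (8.63,25.895): [(0, 17.8826) (0, 7.7608) (15.0025, 0) (36, 0) (36, 21.4978)]  |A|=650.6325
6. ⊥bis P3·P5 via (16.095,21.82): [(19.1008, 19.8008) (0, 17.8826) (0, 7.7608) (15.0025, 0) (36, 0) (36, 8.4483)]  |A|=540.3693
7. canonical 6-gon: [(19.1008, 19.8008) (0, 17.8826) (0, 7.7608) (15.0025, 0) (36, 0) (36, 8.4483)]
8. shoelace: 540.3693

Area of P3's cell: 540.3693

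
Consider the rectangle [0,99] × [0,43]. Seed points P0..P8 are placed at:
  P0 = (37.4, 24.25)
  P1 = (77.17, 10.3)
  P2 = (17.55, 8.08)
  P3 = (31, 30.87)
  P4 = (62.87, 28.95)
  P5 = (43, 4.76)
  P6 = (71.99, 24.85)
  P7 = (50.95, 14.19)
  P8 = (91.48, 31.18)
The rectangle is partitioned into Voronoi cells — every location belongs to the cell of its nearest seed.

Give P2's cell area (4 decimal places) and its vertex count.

1. box [0,99]×[0,43]: [(0, 0) (99, 0) (99, 43) (0, 43)]
2. ⊥bis P2·P0 via (27.475,16.165): [(0, 0) (40.6432, 0) (5.615, 43) (0, 43)]  |A|=994.5495
3. ⊥bis P2·P1 via (47.36,9.19): [(0, 0) (40.6432, 0) (5.615, 43) (0, 43)]  |A|=994.5495
4. ⊥bis P2·P3 via (24.275,19.475): [(0, 33.8014) (0, 0) (40.6432, 0) (25.245, 18.9026)]  |A|=810.7874
5. ⊥bis P2·P4 via (40.21,18.515): [(0, 33.8014) (0, 0) (40.6432, 0) (25.245, 18.9026)]  |A|=810.7874
6. ⊥bis P2·P5 via (30.275,6.42): [(0, 33.8014) (0, 0) (29.4375, 0) (30.9843, 11.8571) (25.245, 18.9026)]  |A|=744.3542
7. ⊥bis P2·P6 via (44.77,16.465): [(0, 33.8014) (0, 0) (29.4375, 0) (30.9843, 11.8571) (25.245, 18.9026)]  |A|=744.3542
8. ⊥bis P2·P7 via (34.25,11.135): [(0, 33.8014) (0, 0) (29.4375, 0) (30.9843, 11.8571) (25.245, 18.9026)]  |A|=744.3542
9. ⊥bis P2·P8 via (54.515,19.63): [(0, 33.8014) (0, 0) (29.4375, 0) (30.9843, 11.8571) (25.245, 18.9026)]  |A|=744.3542
10. canonical 5-gon: [(0, 33.8014) (0, 0) (29.4375, 0) (30.9843, 11.8571) (25.245, 18.9026)]
11. shoelace: 744.3542

Area of P2's cell: 744.3542 (5 vertices)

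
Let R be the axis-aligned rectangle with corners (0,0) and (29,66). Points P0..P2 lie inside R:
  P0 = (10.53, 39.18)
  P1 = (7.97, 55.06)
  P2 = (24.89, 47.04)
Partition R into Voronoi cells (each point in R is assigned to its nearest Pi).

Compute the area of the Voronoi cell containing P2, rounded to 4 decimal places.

1. box [0,29]×[0,66]: [(0, 0) (29, 0) (29, 66) (0, 66)]
2. ⊥bis P2·P0 via (17.71,43.11): [(29, 22.4835) (29, 66) (5.1811, 66)]  |A|=518.2583
3. ⊥bis P2·P1 via (16.43,51.05): [(15.0071, 48.0481) (29, 22.4835) (29, 66) (23.5162, 66)]  |A|=353.6829
4. canonical 4-gon: [(15.0071, 48.0481) (29, 22.4835) (29, 66) (23.5162, 66)]
5. shoelace: 353.6829

Area of P2's cell: 353.6829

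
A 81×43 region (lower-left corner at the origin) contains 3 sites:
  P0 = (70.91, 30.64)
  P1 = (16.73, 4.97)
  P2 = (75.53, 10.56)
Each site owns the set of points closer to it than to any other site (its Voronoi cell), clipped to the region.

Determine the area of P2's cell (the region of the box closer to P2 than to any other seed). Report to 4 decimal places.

1. box [0,81]×[0,43]: [(0, 0) (81, 0) (81, 43) (0, 43)]
2. ⊥bis P2·P0 via (73.22,20.6): [(0, 3.7536) (0, 0) (81, 0) (81, 22.39)]  |A|=1058.8152
3. ⊥bis P2·P1 via (46.13,7.765): [(45.5158, 14.2258) (46.8682, 0) (81, 0) (81, 22.39)]  |A|=640.0226
4. canonical 4-gon: [(45.5158, 14.2258) (46.8682, 0) (81, 0) (81, 22.39)]
5. shoelace: 640.0226

Area of P2's cell: 640.0226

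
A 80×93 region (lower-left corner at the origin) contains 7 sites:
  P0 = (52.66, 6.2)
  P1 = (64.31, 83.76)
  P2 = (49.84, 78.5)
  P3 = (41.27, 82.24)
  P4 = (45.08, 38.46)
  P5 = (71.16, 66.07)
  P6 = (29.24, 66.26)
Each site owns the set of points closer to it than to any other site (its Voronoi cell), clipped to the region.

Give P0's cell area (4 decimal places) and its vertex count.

1. box [0,80]×[0,93]: [(0, 0) (80, 0) (80, 93) (0, 93)]
2. ⊥bis P0·P1 via (58.485,44.98): [(0, 53.7648) (0, 0) (80, 0) (80, 41.7483)]  |A|=3820.5251
3. ⊥bis P0·P2 via (51.25,42.35): [(70.8934, 43.1162) (0, 40.351) (0, 0) (80, 0) (80, 41.7483)]  |A|=3345.0507
4. ⊥bis P0·P3 via (46.965,44.22): [(70.8934, 43.1162) (28.5769, 41.4657) (0, 37.1851) (0, 0) (80, 0) (80, 41.7483)]  |A|=3299.8148
5. ⊥bis P0·P4 via (48.87,22.33): [(0, 10.8472) (0, 0) (80, 0) (80, 29.6445)]  |A|=1619.6682
6. ⊥bis P0·P5 via (61.91,36.135): [(0, 10.8472) (0, 0) (80, 0) (80, 29.6445)]  |A|=1619.6682
7. ⊥bis P0·P6 via (40.95,36.23): [(0, 10.8472) (0, 0) (80, 0) (80, 29.6445)]  |A|=1619.6682
8. canonical 4-gon: [(0, 10.8472) (0, 0) (80, 0) (80, 29.6445)]
9. shoelace: 1619.6682

Area of P0's cell: 1619.6682 (4 vertices)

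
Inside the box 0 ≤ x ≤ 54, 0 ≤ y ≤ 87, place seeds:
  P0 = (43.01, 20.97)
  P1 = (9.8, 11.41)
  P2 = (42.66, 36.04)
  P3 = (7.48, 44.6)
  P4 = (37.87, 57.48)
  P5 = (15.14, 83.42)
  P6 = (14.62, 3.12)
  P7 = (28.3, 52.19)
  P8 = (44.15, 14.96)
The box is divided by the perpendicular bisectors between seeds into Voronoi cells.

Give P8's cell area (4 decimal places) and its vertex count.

Area of P8's cell: 424.2492 (4 vertices)

1. box [0,54]×[0,87]: [(0, 0) (54, 0) (54, 87) (0, 87)]
2. ⊥bis P8·P0 via (43.58,17.965): [(0, 9.6986) (0, 0) (54, 0) (54, 19.9415)]  |A|=800.2822
3. ⊥bis P8·P1 via (26.975,13.185): [(26.8098, 14.784) (28.3376, 0) (54, 0) (54, 19.9415)]  |A|=460.8028
4. ⊥bis P8·P2 via (43.405,25.5): [(26.8098, 14.784) (28.3376, 0) (54, 0) (54, 19.9415)]  |A|=460.8028
5. ⊥bis P8·P3 via (25.815,29.78): [(26.8098, 14.784) (28.3376, 0) (54, 0) (54, 19.9415)]  |A|=460.8028
6. ⊥bis P8·P4 via (41.01,36.22): [(26.8098, 14.784) (28.3376, 0) (54, 0) (54, 19.9415)]  |A|=460.8028
7. ⊥bis P8·P5 via (29.645,49.19): [(26.8098, 14.784) (28.3376, 0) (54, 0) (54, 19.9415)]  |A|=460.8028
8. ⊥bis P8·P6 via (29.385,9.04): [(27.0627, 14.8319) (33.0096, 0) (54, 0) (54, 19.9415)]  |A|=424.2492
9. ⊥bis P8·P7 via (36.225,33.575): [(27.0627, 14.8319) (33.0096, 0) (54, 0) (54, 19.9415)]  |A|=424.2492
10. canonical 4-gon: [(27.0627, 14.8319) (33.0096, 0) (54, 0) (54, 19.9415)]
11. shoelace: 424.2492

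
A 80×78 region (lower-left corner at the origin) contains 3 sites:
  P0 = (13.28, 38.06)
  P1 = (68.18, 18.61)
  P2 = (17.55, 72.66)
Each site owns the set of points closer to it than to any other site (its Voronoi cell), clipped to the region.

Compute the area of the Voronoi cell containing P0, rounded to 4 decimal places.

Area of P0's cell: 2184.6633

1. box [0,80]×[0,78]: [(0, 0) (80, 0) (80, 78) (0, 78)]
2. ⊥bis P0·P1 via (40.73,28.335): [(0, 0) (30.6915, 0) (58.3253, 78) (0, 78)]  |A|=3471.6553
3. ⊥bis P0·P2 via (15.415,55.36): [(0, 57.2624) (0, 0) (30.6915, 0) (48.8429, 51.2346)]  |A|=2184.6633
4. canonical 4-gon: [(0, 57.2624) (0, 0) (30.6915, 0) (48.8429, 51.2346)]
5. shoelace: 2184.6633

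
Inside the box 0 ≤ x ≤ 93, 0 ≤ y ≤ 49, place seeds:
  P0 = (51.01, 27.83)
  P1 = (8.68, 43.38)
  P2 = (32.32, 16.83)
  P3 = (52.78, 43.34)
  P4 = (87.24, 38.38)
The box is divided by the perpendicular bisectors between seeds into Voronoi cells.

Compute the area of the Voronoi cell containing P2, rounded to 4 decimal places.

Area of P2's cell: 1275.5578

1. box [0,93]×[0,49]: [(0, 0) (93, 0) (93, 49) (0, 49)]
2. ⊥bis P2·P0 via (41.665,22.33): [(0, 0) (54.8073, 0) (25.9684, 49) (0, 49)]  |A|=1979.0045
3. ⊥bis P2·P1 via (20.5,30.105): [(0, 11.8519) (0, 0) (54.8073, 0) (31.3849, 39.7969)]  |A|=1276.5646
4. ⊥bis P2·P3 via (42.55,30.085): [(30.7262, 39.2104) (0, 11.8519) (0, 0) (54.8073, 0) (32.5655, 37.7909)]  |A|=1275.5578
5. ⊥bis P2·P4 via (59.78,27.605): [(30.7262, 39.2104) (0, 11.8519) (0, 0) (54.8073, 0) (32.5655, 37.7909)]  |A|=1275.5578
6. canonical 5-gon: [(30.7262, 39.2104) (0, 11.8519) (0, 0) (54.8073, 0) (32.5655, 37.7909)]
7. shoelace: 1275.5578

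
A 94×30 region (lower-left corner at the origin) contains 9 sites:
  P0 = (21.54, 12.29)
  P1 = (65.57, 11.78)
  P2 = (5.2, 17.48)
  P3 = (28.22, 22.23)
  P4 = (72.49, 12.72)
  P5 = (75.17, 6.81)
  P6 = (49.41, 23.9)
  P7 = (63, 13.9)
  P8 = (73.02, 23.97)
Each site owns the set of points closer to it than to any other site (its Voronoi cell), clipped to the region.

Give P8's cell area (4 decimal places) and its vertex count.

Area of P8's cell: 364.3642 (6 vertices)

1. box [0,94]×[0,30]: [(0, 0) (94, 0) (94, 30) (0, 30)]
2. ⊥bis P8·P0 via (47.28,18.13): [(51.3934, 0) (94, 0) (94, 30) (44.5869, 30)]  |A|=1380.2956
3. ⊥bis P8·P1 via (69.295,17.875): [(94, 2.7764) (94, 30) (49.4556, 30)]  |A|=606.3304
4. ⊥bis P8·P2 via (39.11,20.725): [(94, 2.7764) (94, 30) (49.4556, 30)]  |A|=606.3304
5. ⊥bis P8·P3 via (50.62,23.1): [(50.3738, 29.4388) (94, 2.7764) (94, 30) (50.352, 30)]  |A|=606.0789
6. ⊥bis P8·P4 via (72.755,18.345): [(50.3738, 29.4388) (68.1727, 18.5609) (94, 17.3441) (94, 30) (50.352, 30)]  |A|=417.9564
7. ⊥bis P8·P5 via (74.095,15.39): [(50.3738, 29.4388) (68.1727, 18.5609) (90.869, 17.4916) (94, 17.8839) (94, 30) (50.352, 30)]  |A|=417.1113
8. ⊥bis P8·P6 via (61.215,23.935): [(61.2183, 22.8111) (68.1727, 18.5609) (90.869, 17.4916) (94, 17.8839) (94, 30) (61.197, 30)]  |A|=375.1589
9. ⊥bis P8·P7 via (68.01,18.935): [(61.2098, 25.7015) (68.3966, 18.5503) (90.869, 17.4916) (94, 17.8839) (94, 30) (61.197, 30)]  |A|=364.3642
10. canonical 6-gon: [(61.2098, 25.7015) (68.3966, 18.5503) (90.869, 17.4916) (94, 17.8839) (94, 30) (61.197, 30)]
11. shoelace: 364.3642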